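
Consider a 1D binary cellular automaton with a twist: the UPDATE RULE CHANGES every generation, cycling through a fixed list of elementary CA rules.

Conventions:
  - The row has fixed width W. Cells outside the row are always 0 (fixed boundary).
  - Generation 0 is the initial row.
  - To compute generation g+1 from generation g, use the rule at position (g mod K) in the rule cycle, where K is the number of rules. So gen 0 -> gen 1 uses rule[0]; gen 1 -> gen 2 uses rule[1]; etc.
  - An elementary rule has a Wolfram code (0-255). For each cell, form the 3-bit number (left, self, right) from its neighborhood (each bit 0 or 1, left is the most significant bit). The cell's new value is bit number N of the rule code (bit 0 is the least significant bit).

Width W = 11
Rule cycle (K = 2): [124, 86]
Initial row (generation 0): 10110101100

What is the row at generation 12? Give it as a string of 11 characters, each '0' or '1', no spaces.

Gen 0: 10110101100
Gen 1 (rule 124): 11111111110
Gen 2 (rule 86): 00000000011
Gen 3 (rule 124): 00000000011
Gen 4 (rule 86): 00000000101
Gen 5 (rule 124): 00000000111
Gen 6 (rule 86): 00000001001
Gen 7 (rule 124): 00000001101
Gen 8 (rule 86): 00000010101
Gen 9 (rule 124): 00000011111
Gen 10 (rule 86): 00000100001
Gen 11 (rule 124): 00000110001
Gen 12 (rule 86): 00001011011

Answer: 00001011011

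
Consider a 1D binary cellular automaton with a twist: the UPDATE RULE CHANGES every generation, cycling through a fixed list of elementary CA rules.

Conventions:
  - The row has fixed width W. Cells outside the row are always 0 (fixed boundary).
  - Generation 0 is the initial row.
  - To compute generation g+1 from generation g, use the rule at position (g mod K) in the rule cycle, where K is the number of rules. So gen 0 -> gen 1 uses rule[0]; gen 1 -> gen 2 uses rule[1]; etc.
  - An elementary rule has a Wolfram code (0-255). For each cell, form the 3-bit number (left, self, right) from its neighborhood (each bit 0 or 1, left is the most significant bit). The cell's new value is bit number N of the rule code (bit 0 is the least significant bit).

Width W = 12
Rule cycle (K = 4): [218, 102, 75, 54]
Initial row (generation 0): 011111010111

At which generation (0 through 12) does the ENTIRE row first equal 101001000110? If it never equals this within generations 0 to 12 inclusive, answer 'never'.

Answer: never

Derivation:
Gen 0: 011111010111
Gen 1 (rule 218): 111111000111
Gen 2 (rule 102): 000001001001
Gen 3 (rule 75): 111110010010
Gen 4 (rule 54): 000001111111
Gen 5 (rule 218): 000011111111
Gen 6 (rule 102): 000100000001
Gen 7 (rule 75): 111001111110
Gen 8 (rule 54): 000110000001
Gen 9 (rule 218): 001111000010
Gen 10 (rule 102): 010001000110
Gen 11 (rule 75): 100110011110
Gen 12 (rule 54): 111001100001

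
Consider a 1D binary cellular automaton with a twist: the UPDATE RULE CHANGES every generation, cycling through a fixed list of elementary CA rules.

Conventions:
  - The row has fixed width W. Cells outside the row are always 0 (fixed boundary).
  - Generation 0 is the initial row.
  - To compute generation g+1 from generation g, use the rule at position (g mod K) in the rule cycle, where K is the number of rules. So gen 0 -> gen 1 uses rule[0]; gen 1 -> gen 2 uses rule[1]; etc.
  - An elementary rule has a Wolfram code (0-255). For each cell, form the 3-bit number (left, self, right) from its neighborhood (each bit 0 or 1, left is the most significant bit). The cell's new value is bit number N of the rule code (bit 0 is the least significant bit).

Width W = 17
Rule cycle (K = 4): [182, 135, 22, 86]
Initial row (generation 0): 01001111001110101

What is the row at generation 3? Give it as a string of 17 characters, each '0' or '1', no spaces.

Gen 0: 01001111001110101
Gen 1 (rule 182): 11110110110101111
Gen 2 (rule 135): 01100000000100110
Gen 3 (rule 22): 10010000001111001

Answer: 10010000001111001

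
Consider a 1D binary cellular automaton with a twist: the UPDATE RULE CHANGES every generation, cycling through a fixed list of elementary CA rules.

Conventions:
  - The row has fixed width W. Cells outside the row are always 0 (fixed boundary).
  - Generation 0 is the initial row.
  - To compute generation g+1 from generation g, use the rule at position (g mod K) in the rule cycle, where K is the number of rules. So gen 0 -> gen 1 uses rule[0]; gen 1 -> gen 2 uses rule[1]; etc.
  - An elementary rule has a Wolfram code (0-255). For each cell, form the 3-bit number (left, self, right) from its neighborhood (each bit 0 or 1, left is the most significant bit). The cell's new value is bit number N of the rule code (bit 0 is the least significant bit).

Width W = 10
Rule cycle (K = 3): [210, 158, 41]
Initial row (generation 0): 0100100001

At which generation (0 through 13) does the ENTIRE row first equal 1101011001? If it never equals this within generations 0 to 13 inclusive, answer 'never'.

Gen 0: 0100100001
Gen 1 (rule 210): 1011010010
Gen 2 (rule 158): 1010011111
Gen 3 (rule 41): 0100010000
Gen 4 (rule 210): 1010101000
Gen 5 (rule 158): 1010101100
Gen 6 (rule 41): 0101011001
Gen 7 (rule 210): 1000001110
Gen 8 (rule 158): 1100011101
Gen 9 (rule 41): 1001010010
Gen 10 (rule 210): 0110001101
Gen 11 (rule 158): 1101011001
Gen 12 (rule 41): 1010110000
Gen 13 (rule 210): 0000011000

Answer: 11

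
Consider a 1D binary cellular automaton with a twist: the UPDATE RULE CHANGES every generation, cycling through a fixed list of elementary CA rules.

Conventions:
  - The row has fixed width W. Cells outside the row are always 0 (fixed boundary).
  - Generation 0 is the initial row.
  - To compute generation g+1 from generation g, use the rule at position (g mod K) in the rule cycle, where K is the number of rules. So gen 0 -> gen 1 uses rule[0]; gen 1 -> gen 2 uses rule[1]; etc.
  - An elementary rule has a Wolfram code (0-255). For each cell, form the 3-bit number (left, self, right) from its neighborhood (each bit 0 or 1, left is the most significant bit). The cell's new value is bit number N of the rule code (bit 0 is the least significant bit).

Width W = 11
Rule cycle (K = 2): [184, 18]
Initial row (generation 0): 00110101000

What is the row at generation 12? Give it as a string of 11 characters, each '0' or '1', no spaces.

Answer: 01010000000

Derivation:
Gen 0: 00110101000
Gen 1 (rule 184): 00101010100
Gen 2 (rule 18): 01000000010
Gen 3 (rule 184): 00100000001
Gen 4 (rule 18): 01010000010
Gen 5 (rule 184): 00101000001
Gen 6 (rule 18): 01000100010
Gen 7 (rule 184): 00100010001
Gen 8 (rule 18): 01010101010
Gen 9 (rule 184): 00101010101
Gen 10 (rule 18): 01000000000
Gen 11 (rule 184): 00100000000
Gen 12 (rule 18): 01010000000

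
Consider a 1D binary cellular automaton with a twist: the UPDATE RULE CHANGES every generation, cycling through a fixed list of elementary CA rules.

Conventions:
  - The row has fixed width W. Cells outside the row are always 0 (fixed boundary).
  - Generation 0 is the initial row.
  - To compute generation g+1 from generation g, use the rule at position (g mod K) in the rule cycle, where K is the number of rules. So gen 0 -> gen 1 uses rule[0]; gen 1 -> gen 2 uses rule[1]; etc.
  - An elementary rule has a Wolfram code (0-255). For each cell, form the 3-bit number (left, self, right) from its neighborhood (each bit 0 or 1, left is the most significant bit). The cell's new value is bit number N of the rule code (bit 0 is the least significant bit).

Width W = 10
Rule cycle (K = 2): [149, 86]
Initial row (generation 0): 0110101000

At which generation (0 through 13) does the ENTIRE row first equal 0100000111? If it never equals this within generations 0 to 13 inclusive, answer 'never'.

Answer: never

Derivation:
Gen 0: 0110101000
Gen 1 (rule 149): 0000101111
Gen 2 (rule 86): 0001100001
Gen 3 (rule 149): 1100011101
Gen 4 (rule 86): 0110100101
Gen 5 (rule 149): 0000110101
Gen 6 (rule 86): 0001010101
Gen 7 (rule 149): 1101010101
Gen 8 (rule 86): 0101010101
Gen 9 (rule 149): 0101010101
Gen 10 (rule 86): 1101010101
Gen 11 (rule 149): 0001010101
Gen 12 (rule 86): 0011010101
Gen 13 (rule 149): 1000010101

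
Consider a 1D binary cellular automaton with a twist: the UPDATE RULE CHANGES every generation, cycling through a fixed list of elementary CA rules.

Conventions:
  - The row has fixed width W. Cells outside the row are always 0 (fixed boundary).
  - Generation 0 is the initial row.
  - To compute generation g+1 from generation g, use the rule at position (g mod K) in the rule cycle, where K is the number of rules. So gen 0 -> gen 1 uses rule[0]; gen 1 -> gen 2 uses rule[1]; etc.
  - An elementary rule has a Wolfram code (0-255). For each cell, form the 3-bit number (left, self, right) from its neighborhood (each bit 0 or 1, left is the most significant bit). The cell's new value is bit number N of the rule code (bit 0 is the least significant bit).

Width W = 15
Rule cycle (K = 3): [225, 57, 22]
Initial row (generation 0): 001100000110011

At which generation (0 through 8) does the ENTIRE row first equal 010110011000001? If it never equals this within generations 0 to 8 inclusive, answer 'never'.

Answer: never

Derivation:
Gen 0: 001100000110011
Gen 1 (rule 225): 100101110010001
Gen 2 (rule 57): 010011001001100
Gen 3 (rule 22): 111100111110010
Gen 4 (rule 225): 011100011110000
Gen 5 (rule 57): 010011010001111
Gen 6 (rule 22): 111100011010000
Gen 7 (rule 225): 011101001100111
Gen 8 (rule 57): 010010101010100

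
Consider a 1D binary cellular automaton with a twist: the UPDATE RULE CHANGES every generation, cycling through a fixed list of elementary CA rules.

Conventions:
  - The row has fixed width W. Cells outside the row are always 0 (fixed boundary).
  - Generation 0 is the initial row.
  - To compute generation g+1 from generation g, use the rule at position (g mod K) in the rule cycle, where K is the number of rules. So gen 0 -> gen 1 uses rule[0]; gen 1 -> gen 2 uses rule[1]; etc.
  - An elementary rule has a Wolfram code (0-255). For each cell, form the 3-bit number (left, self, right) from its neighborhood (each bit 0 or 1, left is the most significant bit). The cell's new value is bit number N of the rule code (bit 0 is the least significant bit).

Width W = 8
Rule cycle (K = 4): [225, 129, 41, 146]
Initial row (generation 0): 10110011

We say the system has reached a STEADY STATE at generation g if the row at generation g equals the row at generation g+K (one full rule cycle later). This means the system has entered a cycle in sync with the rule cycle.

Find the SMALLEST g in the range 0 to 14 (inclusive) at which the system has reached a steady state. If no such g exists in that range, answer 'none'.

Gen 0: 10110011
Gen 1 (rule 225): 01010001
Gen 2 (rule 129): 00000100
Gen 3 (rule 41): 11110001
Gen 4 (rule 146): 01101010
Gen 5 (rule 225): 00110100
Gen 6 (rule 129): 10000001
Gen 7 (rule 41): 00111100
Gen 8 (rule 146): 01011010
Gen 9 (rule 225): 00101100
Gen 10 (rule 129): 10000001
Gen 11 (rule 41): 00111100
Gen 12 (rule 146): 01011010
Gen 13 (rule 225): 00101100
Gen 14 (rule 129): 10000001
Gen 15 (rule 41): 00111100
Gen 16 (rule 146): 01011010
Gen 17 (rule 225): 00101100
Gen 18 (rule 129): 10000001

Answer: 6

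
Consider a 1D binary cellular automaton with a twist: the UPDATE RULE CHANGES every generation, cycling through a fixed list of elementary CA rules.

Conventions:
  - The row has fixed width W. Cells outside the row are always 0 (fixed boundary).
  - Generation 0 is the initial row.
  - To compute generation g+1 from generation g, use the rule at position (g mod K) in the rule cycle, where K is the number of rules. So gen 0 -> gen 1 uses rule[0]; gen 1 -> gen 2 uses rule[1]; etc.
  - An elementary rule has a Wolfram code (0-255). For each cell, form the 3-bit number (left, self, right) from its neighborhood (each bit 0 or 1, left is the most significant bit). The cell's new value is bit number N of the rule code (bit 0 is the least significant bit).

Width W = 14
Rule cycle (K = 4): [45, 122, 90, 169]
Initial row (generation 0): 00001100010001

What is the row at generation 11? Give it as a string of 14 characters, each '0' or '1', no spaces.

Gen 0: 00001100010001
Gen 1 (rule 45): 11101001010101
Gen 2 (rule 122): 10110110101010
Gen 3 (rule 90): 00110110000001
Gen 4 (rule 169): 10101100111100
Gen 5 (rule 45): 11111000100001
Gen 6 (rule 122): 10001101010010
Gen 7 (rule 90): 01011100001101
Gen 8 (rule 169): 00111001101010
Gen 9 (rule 45): 10100001011110
Gen 10 (rule 122): 01010010110011
Gen 11 (rule 90): 10001100111111

Answer: 10001100111111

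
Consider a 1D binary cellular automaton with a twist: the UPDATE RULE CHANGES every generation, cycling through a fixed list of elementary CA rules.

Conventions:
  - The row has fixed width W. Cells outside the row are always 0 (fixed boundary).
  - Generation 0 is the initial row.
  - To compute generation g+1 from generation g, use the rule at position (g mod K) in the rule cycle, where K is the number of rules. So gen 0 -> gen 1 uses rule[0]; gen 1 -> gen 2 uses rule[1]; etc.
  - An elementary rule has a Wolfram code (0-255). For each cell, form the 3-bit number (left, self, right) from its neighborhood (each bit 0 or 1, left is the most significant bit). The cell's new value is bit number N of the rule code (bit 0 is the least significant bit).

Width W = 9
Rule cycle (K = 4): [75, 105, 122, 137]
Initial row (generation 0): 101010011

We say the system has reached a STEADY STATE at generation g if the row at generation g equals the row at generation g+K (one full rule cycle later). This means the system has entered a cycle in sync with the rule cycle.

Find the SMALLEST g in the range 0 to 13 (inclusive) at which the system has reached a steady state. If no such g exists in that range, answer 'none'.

Gen 0: 101010011
Gen 1 (rule 75): 000000111
Gen 2 (rule 105): 111110101
Gen 3 (rule 122): 100011010
Gen 4 (rule 137): 001010000
Gen 5 (rule 75): 110000111
Gen 6 (rule 105): 110110101
Gen 7 (rule 122): 111111010
Gen 8 (rule 137): 111110000
Gen 9 (rule 75): 100010111
Gen 10 (rule 105): 001001101
Gen 11 (rule 122): 010111110
Gen 12 (rule 137): 000111100
Gen 13 (rule 75): 111100101
Gen 14 (rule 105): 100100010
Gen 15 (rule 122): 011010101
Gen 16 (rule 137): 010000000
Gen 17 (rule 75): 100111111

Answer: none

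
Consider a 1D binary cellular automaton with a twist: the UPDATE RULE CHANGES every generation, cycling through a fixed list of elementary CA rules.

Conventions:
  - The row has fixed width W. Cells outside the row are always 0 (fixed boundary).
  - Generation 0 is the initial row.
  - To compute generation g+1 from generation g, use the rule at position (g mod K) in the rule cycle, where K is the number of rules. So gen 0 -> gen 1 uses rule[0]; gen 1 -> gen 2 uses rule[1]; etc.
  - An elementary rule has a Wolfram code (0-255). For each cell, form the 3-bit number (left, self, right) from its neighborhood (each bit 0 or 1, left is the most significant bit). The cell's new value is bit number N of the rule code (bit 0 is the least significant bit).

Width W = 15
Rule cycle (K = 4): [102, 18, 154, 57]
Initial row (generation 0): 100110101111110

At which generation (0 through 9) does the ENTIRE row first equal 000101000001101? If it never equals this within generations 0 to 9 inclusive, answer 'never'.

Gen 0: 100110101111110
Gen 1 (rule 102): 101011110000010
Gen 2 (rule 18): 000000001000101
Gen 3 (rule 154): 000000010101000
Gen 4 (rule 57): 111111001010111
Gen 5 (rule 102): 000001011111001
Gen 6 (rule 18): 000010000000110
Gen 7 (rule 154): 000101000001101
Gen 8 (rule 57): 110010111101010
Gen 9 (rule 102): 010111000111110

Answer: 7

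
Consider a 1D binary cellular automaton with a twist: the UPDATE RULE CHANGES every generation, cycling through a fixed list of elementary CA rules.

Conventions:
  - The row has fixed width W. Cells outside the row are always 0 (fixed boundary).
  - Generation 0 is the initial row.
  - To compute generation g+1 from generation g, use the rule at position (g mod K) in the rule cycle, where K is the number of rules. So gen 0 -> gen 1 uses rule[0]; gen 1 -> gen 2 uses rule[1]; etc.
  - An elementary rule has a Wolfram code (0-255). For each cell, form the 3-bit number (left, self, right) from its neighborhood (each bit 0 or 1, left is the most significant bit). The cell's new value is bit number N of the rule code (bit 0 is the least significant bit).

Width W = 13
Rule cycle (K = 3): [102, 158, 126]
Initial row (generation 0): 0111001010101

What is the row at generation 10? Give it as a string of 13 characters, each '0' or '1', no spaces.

Answer: 0100010101001

Derivation:
Gen 0: 0111001010101
Gen 1 (rule 102): 1001011111111
Gen 2 (rule 158): 1111011111110
Gen 3 (rule 126): 1001110000011
Gen 4 (rule 102): 1010010000101
Gen 5 (rule 158): 1011111001101
Gen 6 (rule 126): 1110001111111
Gen 7 (rule 102): 0010010000001
Gen 8 (rule 158): 0111111000011
Gen 9 (rule 126): 1100001100111
Gen 10 (rule 102): 0100010101001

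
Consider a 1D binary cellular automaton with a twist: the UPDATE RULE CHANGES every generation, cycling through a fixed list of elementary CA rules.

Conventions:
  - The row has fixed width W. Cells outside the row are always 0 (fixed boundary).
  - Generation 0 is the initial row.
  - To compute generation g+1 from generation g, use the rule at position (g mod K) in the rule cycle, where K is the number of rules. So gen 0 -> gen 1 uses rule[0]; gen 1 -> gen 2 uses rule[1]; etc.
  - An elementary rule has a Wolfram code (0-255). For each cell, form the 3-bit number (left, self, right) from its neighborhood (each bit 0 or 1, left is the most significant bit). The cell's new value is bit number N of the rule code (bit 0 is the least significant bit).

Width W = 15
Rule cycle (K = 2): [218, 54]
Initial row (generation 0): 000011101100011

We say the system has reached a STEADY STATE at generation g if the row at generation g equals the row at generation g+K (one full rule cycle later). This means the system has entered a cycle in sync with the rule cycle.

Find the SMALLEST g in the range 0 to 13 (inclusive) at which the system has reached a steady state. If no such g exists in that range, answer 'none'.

Gen 0: 000011101100011
Gen 1 (rule 218): 000111101110111
Gen 2 (rule 54): 001000010001000
Gen 3 (rule 218): 010100101010100
Gen 4 (rule 54): 111111111111110
Gen 5 (rule 218): 111111111111111
Gen 6 (rule 54): 000000000000000
Gen 7 (rule 218): 000000000000000
Gen 8 (rule 54): 000000000000000
Gen 9 (rule 218): 000000000000000
Gen 10 (rule 54): 000000000000000
Gen 11 (rule 218): 000000000000000
Gen 12 (rule 54): 000000000000000
Gen 13 (rule 218): 000000000000000
Gen 14 (rule 54): 000000000000000
Gen 15 (rule 218): 000000000000000

Answer: 6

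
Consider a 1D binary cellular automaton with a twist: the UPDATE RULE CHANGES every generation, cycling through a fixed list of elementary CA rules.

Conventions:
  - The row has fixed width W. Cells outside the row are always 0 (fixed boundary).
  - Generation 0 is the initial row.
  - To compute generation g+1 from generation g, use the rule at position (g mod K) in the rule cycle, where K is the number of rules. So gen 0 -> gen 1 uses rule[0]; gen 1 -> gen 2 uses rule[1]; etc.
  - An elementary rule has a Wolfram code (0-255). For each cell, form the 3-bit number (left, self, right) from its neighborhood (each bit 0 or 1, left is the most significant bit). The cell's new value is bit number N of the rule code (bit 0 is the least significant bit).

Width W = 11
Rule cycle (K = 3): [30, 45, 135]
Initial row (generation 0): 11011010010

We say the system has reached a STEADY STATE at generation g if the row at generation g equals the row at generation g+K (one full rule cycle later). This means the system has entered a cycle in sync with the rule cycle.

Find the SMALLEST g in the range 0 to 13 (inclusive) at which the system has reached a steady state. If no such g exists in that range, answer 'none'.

Answer: none

Derivation:
Gen 0: 11011010010
Gen 1 (rule 30): 10010011111
Gen 2 (rule 45): 10010010000
Gen 3 (rule 135): 10110110111
Gen 4 (rule 30): 10100100100
Gen 5 (rule 45): 11100100101
Gen 6 (rule 135): 01001101101
Gen 7 (rule 30): 11111001001
Gen 8 (rule 45): 10000001001
Gen 9 (rule 135): 10111111011
Gen 10 (rule 30): 10100000010
Gen 11 (rule 45): 11101111010
Gen 12 (rule 135): 01000110010
Gen 13 (rule 30): 11101101111
Gen 14 (rule 45): 10011011000
Gen 15 (rule 135): 10100000011
Gen 16 (rule 30): 10110000110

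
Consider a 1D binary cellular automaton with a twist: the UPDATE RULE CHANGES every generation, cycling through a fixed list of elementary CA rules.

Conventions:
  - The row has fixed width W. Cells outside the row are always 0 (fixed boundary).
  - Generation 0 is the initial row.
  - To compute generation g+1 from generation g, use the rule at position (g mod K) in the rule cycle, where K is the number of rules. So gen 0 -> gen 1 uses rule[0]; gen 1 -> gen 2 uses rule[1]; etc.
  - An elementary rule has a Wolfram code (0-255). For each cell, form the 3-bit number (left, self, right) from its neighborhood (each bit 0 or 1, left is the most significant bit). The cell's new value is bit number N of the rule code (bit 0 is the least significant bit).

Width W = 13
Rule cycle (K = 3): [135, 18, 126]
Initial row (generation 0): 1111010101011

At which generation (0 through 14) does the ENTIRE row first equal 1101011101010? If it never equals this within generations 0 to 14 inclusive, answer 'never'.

Gen 0: 1111010101011
Gen 1 (rule 135): 0110010101000
Gen 2 (rule 18): 1001100000100
Gen 3 (rule 126): 1111110001110
Gen 4 (rule 135): 0111100110100
Gen 5 (rule 18): 1000011000010
Gen 6 (rule 126): 1100111100111
Gen 7 (rule 135): 0001011001010
Gen 8 (rule 18): 0010000110001
Gen 9 (rule 126): 0111001111011
Gen 10 (rule 135): 1010010110000
Gen 11 (rule 18): 0001100001000
Gen 12 (rule 126): 0011110011100
Gen 13 (rule 135): 1101100101001
Gen 14 (rule 18): 0000011000110

Answer: never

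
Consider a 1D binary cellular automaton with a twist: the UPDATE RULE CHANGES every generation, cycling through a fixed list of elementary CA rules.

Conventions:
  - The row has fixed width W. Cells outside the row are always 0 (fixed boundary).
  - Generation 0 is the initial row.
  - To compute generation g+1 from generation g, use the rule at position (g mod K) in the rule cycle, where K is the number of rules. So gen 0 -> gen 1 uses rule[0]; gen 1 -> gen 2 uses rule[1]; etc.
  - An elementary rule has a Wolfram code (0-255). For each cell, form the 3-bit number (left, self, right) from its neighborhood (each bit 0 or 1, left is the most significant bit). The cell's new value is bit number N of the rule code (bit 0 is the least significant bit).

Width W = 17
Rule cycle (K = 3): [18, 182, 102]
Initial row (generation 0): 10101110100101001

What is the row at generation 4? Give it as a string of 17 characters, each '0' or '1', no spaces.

Answer: 00000010000000000

Derivation:
Gen 0: 10101110100101001
Gen 1 (rule 18): 00000000011000110
Gen 2 (rule 182): 00000000100101001
Gen 3 (rule 102): 00000001101111011
Gen 4 (rule 18): 00000010000000000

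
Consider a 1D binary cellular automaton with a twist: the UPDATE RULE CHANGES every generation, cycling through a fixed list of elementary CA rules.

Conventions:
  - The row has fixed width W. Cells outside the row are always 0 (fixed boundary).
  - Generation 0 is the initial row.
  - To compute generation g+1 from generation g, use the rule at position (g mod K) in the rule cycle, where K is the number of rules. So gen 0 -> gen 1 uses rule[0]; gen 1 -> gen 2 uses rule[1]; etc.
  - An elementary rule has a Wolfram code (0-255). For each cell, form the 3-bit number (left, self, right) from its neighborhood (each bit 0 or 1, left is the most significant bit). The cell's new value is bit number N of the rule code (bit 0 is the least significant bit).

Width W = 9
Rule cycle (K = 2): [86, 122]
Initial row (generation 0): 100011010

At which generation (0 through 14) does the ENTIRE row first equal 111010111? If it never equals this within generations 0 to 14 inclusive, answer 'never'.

Answer: 2

Derivation:
Gen 0: 100011010
Gen 1 (rule 86): 110101011
Gen 2 (rule 122): 111010111
Gen 3 (rule 86): 001010001
Gen 4 (rule 122): 010101010
Gen 5 (rule 86): 110101011
Gen 6 (rule 122): 111010111
Gen 7 (rule 86): 001010001
Gen 8 (rule 122): 010101010
Gen 9 (rule 86): 110101011
Gen 10 (rule 122): 111010111
Gen 11 (rule 86): 001010001
Gen 12 (rule 122): 010101010
Gen 13 (rule 86): 110101011
Gen 14 (rule 122): 111010111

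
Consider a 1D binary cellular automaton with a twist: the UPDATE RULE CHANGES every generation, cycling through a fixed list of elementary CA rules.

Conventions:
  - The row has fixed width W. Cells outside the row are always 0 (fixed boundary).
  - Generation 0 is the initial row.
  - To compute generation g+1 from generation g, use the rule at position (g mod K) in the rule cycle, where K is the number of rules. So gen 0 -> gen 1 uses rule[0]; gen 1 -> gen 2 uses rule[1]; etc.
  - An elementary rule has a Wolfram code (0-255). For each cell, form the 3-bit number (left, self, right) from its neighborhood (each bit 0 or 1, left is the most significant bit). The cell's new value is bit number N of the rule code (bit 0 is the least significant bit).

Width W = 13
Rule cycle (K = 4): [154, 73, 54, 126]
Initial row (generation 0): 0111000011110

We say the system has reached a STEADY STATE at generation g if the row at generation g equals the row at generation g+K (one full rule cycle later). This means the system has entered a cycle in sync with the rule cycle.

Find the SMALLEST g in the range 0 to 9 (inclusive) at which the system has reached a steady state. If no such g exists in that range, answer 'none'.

Gen 0: 0111000011110
Gen 1 (rule 154): 1110100111101
Gen 2 (rule 73): 1010000100100
Gen 3 (rule 54): 1111001111110
Gen 4 (rule 126): 1001111000011
Gen 5 (rule 154): 0111110100110
Gen 6 (rule 73): 0100010000110
Gen 7 (rule 54): 1110111001001
Gen 8 (rule 126): 1011101111111
Gen 9 (rule 154): 0011001111110
Gen 10 (rule 73): 1011001000010
Gen 11 (rule 54): 1100111100111
Gen 12 (rule 126): 1111100111101
Gen 13 (rule 154): 1111011111000

Answer: none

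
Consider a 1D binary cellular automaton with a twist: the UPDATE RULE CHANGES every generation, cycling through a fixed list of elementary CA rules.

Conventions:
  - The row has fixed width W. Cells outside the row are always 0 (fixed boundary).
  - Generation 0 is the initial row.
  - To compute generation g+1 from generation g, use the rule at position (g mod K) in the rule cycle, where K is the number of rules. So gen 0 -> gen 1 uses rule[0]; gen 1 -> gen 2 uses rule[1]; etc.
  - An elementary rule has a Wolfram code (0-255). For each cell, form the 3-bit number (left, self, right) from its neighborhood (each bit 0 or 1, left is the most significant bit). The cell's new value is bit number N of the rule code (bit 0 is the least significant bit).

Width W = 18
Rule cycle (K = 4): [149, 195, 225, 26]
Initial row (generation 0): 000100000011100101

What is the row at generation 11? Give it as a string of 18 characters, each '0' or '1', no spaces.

Gen 0: 000100000011100101
Gen 1 (rule 149): 110111111001010101
Gen 2 (rule 195): 010011111010000000
Gen 3 (rule 225): 000001111100111111
Gen 4 (rule 26): 000011000011100000
Gen 5 (rule 149): 111000111001011111
Gen 6 (rule 195): 011011011010001111
Gen 7 (rule 225): 001101101100100111
Gen 8 (rule 26): 011001001011011100
Gen 9 (rule 149): 000101101000001011
Gen 10 (rule 195): 111000100011110001
Gen 11 (rule 225): 011010001001110100

Answer: 011010001001110100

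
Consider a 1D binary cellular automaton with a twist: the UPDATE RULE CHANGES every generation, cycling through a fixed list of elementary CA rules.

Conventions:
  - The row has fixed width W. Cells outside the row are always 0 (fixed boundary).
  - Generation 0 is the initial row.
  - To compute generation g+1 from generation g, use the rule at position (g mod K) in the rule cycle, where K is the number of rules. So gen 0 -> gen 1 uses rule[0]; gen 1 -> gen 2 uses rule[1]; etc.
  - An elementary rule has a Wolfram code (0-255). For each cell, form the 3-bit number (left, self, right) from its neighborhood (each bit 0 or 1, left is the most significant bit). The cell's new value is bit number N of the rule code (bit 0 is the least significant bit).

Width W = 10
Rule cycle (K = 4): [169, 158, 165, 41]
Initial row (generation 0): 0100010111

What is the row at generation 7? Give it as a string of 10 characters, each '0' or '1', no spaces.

Answer: 1111001000

Derivation:
Gen 0: 0100010111
Gen 1 (rule 169): 0001001110
Gen 2 (rule 158): 0011111101
Gen 3 (rule 165): 1001111011
Gen 4 (rule 41): 0001000110
Gen 5 (rule 169): 1100010100
Gen 6 (rule 158): 1010110110
Gen 7 (rule 165): 1111001000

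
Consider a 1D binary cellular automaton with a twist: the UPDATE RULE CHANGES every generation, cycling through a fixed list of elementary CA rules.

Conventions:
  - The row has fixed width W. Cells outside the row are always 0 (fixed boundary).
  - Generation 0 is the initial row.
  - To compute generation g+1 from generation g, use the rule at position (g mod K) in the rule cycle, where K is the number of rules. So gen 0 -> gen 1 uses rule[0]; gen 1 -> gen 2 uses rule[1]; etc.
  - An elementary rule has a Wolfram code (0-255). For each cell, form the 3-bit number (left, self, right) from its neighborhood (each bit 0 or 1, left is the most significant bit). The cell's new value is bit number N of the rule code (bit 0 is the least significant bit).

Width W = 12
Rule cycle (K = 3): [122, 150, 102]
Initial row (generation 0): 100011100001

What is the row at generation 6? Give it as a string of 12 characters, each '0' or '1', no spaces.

Gen 0: 100011100001
Gen 1 (rule 122): 010110110010
Gen 2 (rule 150): 110000001111
Gen 3 (rule 102): 010000010001
Gen 4 (rule 122): 101000101010
Gen 5 (rule 150): 101101101011
Gen 6 (rule 102): 110110111101

Answer: 110110111101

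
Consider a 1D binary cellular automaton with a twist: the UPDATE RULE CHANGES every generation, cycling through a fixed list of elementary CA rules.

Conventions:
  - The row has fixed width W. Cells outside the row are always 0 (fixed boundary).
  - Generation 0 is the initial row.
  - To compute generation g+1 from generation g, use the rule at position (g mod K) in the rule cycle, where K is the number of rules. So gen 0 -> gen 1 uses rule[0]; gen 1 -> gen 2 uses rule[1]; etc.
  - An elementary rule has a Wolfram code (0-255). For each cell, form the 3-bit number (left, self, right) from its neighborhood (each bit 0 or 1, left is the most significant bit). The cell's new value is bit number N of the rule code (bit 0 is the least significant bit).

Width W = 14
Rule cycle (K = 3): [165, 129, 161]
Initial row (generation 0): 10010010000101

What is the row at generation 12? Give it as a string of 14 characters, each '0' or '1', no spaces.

Gen 0: 10010010000101
Gen 1 (rule 165): 10010010110111
Gen 2 (rule 129): 00000000000010
Gen 3 (rule 161): 11111111111000
Gen 4 (rule 165): 01111111110011
Gen 5 (rule 129): 00111111100000
Gen 6 (rule 161): 10011111001111
Gen 7 (rule 165): 10001110000110
Gen 8 (rule 129): 00100100110000
Gen 9 (rule 161): 10000000000111
Gen 10 (rule 165): 10111111110010
Gen 11 (rule 129): 00011111100000
Gen 12 (rule 161): 11001111001111

Answer: 11001111001111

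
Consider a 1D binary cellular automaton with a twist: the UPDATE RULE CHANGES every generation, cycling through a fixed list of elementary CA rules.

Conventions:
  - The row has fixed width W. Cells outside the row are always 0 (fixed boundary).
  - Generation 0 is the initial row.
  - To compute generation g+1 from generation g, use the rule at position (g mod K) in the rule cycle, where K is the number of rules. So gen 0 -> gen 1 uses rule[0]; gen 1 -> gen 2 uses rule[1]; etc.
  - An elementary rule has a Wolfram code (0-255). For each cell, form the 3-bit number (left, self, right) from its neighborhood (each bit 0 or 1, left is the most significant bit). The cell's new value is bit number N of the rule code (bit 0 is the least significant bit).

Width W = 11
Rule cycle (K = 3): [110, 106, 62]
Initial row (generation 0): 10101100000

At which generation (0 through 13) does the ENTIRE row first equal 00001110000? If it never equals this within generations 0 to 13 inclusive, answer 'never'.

Gen 0: 10101100000
Gen 1 (rule 110): 11111100000
Gen 2 (rule 106): 10000100000
Gen 3 (rule 62): 11001110000
Gen 4 (rule 110): 11011010000
Gen 5 (rule 106): 11111100000
Gen 6 (rule 62): 10000010000
Gen 7 (rule 110): 10000110000
Gen 8 (rule 106): 00001110000
Gen 9 (rule 62): 00011001000
Gen 10 (rule 110): 00111011000
Gen 11 (rule 106): 01101111000
Gen 12 (rule 62): 11011000100
Gen 13 (rule 110): 11111001100

Answer: 8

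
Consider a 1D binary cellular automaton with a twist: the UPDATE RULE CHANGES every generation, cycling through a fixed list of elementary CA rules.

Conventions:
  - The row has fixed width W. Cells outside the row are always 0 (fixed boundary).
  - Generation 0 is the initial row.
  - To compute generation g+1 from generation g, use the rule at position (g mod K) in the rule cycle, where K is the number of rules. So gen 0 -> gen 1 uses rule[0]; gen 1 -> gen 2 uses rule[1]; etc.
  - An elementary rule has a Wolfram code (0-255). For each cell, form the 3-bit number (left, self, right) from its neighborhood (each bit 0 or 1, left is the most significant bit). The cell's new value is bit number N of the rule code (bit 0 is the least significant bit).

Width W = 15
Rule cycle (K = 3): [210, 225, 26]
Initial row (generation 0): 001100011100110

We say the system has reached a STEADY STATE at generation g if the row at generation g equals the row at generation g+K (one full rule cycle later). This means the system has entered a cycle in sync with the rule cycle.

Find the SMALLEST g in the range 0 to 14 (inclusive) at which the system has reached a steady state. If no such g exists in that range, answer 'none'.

Gen 0: 001100011100110
Gen 1 (rule 210): 010110101111011
Gen 2 (rule 225): 001011010111101
Gen 3 (rule 26): 010010000100000
Gen 4 (rule 210): 101101001010000
Gen 5 (rule 225): 010110000100111
Gen 6 (rule 26): 100101001011100
Gen 7 (rule 210): 011000110001110
Gen 8 (rule 225): 001010010100110
Gen 9 (rule 26): 010001100011101
Gen 10 (rule 210): 101010110101100
Gen 11 (rule 225): 010101011010101
Gen 12 (rule 26): 100000010000000
Gen 13 (rule 210): 010000101000000
Gen 14 (rule 225): 000110010011111
Gen 15 (rule 26): 001101101110000
Gen 16 (rule 210): 010100100111000
Gen 17 (rule 225): 001000000011011

Answer: none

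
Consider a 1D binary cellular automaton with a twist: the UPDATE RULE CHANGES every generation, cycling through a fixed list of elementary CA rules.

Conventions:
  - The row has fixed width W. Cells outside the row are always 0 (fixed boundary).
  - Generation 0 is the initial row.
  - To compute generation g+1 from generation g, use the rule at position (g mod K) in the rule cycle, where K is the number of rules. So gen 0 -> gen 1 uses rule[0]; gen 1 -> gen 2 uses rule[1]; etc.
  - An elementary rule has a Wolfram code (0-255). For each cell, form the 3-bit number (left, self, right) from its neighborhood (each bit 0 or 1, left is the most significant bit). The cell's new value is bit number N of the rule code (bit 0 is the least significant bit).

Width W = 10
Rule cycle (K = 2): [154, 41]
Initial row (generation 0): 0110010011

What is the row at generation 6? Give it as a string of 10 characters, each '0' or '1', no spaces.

Answer: 0001001100

Derivation:
Gen 0: 0110010011
Gen 1 (rule 154): 1101101110
Gen 2 (rule 41): 1011011000
Gen 3 (rule 154): 0010010100
Gen 4 (rule 41): 1000001001
Gen 5 (rule 154): 0100010110
Gen 6 (rule 41): 0001001100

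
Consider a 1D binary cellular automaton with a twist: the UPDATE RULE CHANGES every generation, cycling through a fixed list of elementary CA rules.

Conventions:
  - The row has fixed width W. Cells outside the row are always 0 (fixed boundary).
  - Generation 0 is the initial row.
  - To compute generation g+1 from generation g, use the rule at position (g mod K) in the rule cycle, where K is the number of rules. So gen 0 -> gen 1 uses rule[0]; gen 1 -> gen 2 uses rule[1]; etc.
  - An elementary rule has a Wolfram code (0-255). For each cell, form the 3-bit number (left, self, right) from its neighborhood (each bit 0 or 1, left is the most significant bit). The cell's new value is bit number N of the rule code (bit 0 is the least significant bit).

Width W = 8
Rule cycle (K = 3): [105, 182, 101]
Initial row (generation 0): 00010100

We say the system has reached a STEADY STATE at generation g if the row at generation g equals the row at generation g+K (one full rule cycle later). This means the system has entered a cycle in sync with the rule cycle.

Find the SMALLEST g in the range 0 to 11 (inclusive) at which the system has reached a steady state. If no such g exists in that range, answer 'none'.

Answer: none

Derivation:
Gen 0: 00010100
Gen 1 (rule 105): 11001001
Gen 2 (rule 182): 00111111
Gen 3 (rule 101): 10000001
Gen 4 (rule 105): 00111100
Gen 5 (rule 182): 01011010
Gen 6 (rule 101): 01101110
Gen 7 (rule 105): 01111010
Gen 8 (rule 182): 10110111
Gen 9 (rule 101): 11011001
Gen 10 (rule 105): 11111000
Gen 11 (rule 182): 01110100
Gen 12 (rule 101): 00011101
Gen 13 (rule 105): 11010110
Gen 14 (rule 182): 00111001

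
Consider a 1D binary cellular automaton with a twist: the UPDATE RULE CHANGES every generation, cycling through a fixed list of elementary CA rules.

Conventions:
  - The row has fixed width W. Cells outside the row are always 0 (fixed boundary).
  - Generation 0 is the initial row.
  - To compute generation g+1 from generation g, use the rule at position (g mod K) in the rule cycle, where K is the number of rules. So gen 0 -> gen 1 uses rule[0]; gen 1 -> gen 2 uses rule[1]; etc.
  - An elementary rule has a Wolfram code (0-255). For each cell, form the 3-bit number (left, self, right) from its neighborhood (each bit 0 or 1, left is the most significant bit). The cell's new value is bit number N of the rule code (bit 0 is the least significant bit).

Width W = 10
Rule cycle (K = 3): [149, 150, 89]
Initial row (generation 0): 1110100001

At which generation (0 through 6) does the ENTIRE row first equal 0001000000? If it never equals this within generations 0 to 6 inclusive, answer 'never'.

Gen 0: 1110100001
Gen 1 (rule 149): 0100111101
Gen 2 (rule 150): 1111011001
Gen 3 (rule 89): 1001011100
Gen 4 (rule 149): 1101001011
Gen 5 (rule 150): 0001111000
Gen 6 (rule 89): 1101001111

Answer: never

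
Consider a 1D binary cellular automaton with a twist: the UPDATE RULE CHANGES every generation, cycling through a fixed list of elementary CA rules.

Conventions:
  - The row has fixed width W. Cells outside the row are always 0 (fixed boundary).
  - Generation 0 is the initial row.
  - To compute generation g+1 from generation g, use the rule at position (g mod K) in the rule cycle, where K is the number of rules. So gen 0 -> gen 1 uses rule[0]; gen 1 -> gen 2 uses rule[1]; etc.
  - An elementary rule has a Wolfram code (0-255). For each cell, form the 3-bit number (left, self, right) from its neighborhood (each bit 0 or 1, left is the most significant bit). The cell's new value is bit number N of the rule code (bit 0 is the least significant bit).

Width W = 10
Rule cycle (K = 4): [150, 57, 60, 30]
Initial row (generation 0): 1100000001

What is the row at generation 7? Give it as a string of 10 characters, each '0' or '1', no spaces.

Answer: 1101000101

Derivation:
Gen 0: 1100000001
Gen 1 (rule 150): 0010000011
Gen 2 (rule 57): 1001111010
Gen 3 (rule 60): 1101000111
Gen 4 (rule 30): 1001101100
Gen 5 (rule 150): 1110000010
Gen 6 (rule 57): 1001111001
Gen 7 (rule 60): 1101000101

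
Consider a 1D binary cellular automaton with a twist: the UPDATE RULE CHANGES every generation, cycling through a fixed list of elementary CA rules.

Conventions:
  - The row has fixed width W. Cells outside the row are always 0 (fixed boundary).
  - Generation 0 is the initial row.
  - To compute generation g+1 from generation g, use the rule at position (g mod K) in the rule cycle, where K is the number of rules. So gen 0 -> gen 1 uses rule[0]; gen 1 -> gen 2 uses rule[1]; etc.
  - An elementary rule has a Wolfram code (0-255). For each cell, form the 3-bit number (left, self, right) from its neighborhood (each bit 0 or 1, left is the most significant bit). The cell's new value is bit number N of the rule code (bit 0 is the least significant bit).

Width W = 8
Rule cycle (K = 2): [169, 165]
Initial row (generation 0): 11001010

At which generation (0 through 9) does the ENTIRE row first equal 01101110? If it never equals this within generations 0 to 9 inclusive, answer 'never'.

Answer: never

Derivation:
Gen 0: 11001010
Gen 1 (rule 169): 10000100
Gen 2 (rule 165): 10110101
Gen 3 (rule 169): 01101010
Gen 4 (rule 165): 00011110
Gen 5 (rule 169): 11011100
Gen 6 (rule 165): 00101001
Gen 7 (rule 169): 10010000
Gen 8 (rule 165): 10010111
Gen 9 (rule 169): 00001110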